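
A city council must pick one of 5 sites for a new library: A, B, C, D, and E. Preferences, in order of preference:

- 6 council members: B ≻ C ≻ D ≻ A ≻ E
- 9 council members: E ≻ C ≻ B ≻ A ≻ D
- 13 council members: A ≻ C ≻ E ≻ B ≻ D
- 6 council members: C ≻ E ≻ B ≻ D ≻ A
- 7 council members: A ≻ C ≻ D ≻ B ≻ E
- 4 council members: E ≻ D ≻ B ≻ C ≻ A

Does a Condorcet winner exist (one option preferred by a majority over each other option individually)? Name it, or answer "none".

C vs A: 25–20 for C.
C vs B: 35–10 for C.
C vs D: 41–4 for C.
C vs E: 32–13 for C.
C beats every other option head-to-head.

C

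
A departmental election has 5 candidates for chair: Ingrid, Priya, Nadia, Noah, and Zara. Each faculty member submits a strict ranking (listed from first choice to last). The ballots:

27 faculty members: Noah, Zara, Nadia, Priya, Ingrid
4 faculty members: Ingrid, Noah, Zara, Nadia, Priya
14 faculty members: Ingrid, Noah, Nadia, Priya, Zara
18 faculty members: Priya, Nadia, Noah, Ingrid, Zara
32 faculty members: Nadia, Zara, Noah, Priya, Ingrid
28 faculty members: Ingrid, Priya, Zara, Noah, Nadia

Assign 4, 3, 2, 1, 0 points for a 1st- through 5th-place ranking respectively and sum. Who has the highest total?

Ingrid: 27·0 + 4·4 + 14·4 + 18·1 + 32·0 + 28·4 = 202
Priya: 27·1 + 4·0 + 14·1 + 18·4 + 32·1 + 28·3 = 229
Nadia: 27·2 + 4·1 + 14·2 + 18·3 + 32·4 + 28·0 = 268
Noah: 27·4 + 4·3 + 14·3 + 18·2 + 32·2 + 28·1 = 290
Zara: 27·3 + 4·2 + 14·0 + 18·0 + 32·3 + 28·2 = 241
Noah has the highest Borda score (290).

Noah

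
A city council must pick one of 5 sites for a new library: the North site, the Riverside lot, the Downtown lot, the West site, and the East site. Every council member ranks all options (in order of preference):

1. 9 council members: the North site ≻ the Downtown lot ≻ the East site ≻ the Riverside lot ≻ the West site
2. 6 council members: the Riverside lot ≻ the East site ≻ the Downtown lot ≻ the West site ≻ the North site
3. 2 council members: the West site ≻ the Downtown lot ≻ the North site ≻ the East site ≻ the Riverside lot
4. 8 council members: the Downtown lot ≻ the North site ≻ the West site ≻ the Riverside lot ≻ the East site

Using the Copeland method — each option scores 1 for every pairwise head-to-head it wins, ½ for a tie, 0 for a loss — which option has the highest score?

the Downtown lot

the North site: beats the Riverside lot, the West site, and the East site; loses to the Downtown lot → score 3.
the Riverside lot: beats the West site and the East site; loses to the North site and the Downtown lot → score 2.
the Downtown lot: beats the North site, the Riverside lot, the West site, and the East site → score 4.
the West site: loses to the North site, the Riverside lot, the Downtown lot, and the East site → score 0.
the East site: beats the West site; loses to the North site, the Riverside lot, and the Downtown lot → score 1.
the Downtown lot has the best pairwise record.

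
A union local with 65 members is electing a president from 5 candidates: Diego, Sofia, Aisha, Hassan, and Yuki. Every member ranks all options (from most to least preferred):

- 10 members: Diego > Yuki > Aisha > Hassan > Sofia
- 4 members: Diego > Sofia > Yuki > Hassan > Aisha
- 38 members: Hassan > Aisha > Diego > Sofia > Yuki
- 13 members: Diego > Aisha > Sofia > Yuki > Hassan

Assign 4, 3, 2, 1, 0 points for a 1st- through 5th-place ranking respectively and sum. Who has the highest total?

Diego

Diego: 10·4 + 4·4 + 38·2 + 13·4 = 184
Sofia: 10·0 + 4·3 + 38·1 + 13·2 = 76
Aisha: 10·2 + 4·0 + 38·3 + 13·3 = 173
Hassan: 10·1 + 4·1 + 38·4 + 13·0 = 166
Yuki: 10·3 + 4·2 + 38·0 + 13·1 = 51
Diego has the highest Borda score (184).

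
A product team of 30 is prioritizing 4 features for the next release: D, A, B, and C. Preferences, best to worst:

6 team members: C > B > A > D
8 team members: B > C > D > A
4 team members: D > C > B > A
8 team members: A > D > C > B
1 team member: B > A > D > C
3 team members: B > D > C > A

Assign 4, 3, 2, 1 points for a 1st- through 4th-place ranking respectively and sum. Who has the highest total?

C

D: 6·1 + 8·2 + 4·4 + 8·3 + 1·2 + 3·3 = 73
A: 6·2 + 8·1 + 4·1 + 8·4 + 1·3 + 3·1 = 62
B: 6·3 + 8·4 + 4·2 + 8·1 + 1·4 + 3·4 = 82
C: 6·4 + 8·3 + 4·3 + 8·2 + 1·1 + 3·2 = 83
C has the highest Borda score (83).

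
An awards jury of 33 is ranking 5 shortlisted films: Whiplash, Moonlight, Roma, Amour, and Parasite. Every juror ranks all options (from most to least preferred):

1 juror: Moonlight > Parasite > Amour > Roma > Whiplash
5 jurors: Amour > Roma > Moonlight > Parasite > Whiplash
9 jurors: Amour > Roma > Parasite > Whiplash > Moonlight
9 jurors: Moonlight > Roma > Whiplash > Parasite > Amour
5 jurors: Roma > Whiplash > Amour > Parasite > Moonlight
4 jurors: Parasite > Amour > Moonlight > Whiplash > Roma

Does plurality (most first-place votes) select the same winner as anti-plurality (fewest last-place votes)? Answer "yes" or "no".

Plurality — first-place votes: Whiplash 0, Moonlight 10, Roma 5, Amour 14, Parasite 4. Winner: Amour.
Anti-plurality — last-place votes: Whiplash 6, Moonlight 14, Roma 4, Amour 9, Parasite 0. Winner: Parasite.
The two methods disagree.

no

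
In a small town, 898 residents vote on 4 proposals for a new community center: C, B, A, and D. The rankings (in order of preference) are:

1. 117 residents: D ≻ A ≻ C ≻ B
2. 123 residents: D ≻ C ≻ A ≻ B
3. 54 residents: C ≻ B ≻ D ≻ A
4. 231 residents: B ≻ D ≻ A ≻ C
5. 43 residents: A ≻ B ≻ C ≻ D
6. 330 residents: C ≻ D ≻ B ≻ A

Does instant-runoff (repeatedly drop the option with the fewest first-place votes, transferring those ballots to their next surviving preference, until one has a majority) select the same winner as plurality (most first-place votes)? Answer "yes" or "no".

Instant-runoff — R1 C 384, B 231, A 43, D 240 (A out); R2 C 384, B 274, D 240 (D out); R3 C 624, B 274 (C winner). Winner: C.
Plurality — first-place votes: C 384, B 231, A 43, D 240. Winner: C.
The two methods agree.

yes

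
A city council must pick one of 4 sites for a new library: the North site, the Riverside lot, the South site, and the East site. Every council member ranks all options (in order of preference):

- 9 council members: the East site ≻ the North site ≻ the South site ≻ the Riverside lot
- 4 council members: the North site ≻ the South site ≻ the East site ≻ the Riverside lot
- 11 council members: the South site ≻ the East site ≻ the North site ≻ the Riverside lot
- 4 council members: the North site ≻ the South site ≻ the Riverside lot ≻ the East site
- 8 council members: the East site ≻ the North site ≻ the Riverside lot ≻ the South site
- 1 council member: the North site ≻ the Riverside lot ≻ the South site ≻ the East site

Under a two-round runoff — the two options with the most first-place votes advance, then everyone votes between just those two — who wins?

Round 1 first-place votes: the North site 9, the Riverside lot 0, the South site 11, the East site 17.
the East site and the South site advance.
Runoff: the East site is preferred to the South site by 17 voters; the South site by 20.
the South site wins the runoff.

the South site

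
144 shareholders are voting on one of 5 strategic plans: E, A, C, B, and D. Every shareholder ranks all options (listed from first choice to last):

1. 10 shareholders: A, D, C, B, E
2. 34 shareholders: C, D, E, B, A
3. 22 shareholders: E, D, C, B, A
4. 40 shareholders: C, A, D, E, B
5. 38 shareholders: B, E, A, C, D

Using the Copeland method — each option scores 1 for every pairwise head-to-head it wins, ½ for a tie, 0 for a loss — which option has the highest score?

E: beats A and B; loses to C and D → score 2.
A: beats D; loses to E, C, and B → score 1.
C: beats E, A, B, and D → score 4.
B: beats A; loses to E, C, and D → score 1.
D: beats E and B; loses to A and C → score 2.
C has the best pairwise record.

C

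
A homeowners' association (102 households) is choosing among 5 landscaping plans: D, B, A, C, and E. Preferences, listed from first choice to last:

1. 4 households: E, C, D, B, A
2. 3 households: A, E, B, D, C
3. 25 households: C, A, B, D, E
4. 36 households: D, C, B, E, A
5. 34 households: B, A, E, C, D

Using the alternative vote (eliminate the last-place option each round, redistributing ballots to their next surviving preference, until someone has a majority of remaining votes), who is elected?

Round 1: D 36, B 34, A 3, C 25, E 4. Eliminate A.
Round 2: D 36, B 34, C 25, E 7. Eliminate E.
Round 3: D 36, B 37, C 29. Eliminate C.
Round 4: D 40, B 62. B has a majority.

B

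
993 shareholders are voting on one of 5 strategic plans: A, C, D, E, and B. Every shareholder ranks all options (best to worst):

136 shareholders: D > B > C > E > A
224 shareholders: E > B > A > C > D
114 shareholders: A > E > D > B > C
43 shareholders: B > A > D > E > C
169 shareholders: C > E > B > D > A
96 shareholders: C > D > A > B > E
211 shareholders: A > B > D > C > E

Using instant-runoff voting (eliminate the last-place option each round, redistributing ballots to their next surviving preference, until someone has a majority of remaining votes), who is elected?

A

Round 1: A 325, C 265, D 136, E 224, B 43. Eliminate B.
Round 2: A 368, C 265, D 136, E 224. Eliminate D.
Round 3: A 368, C 401, E 224. Eliminate E.
Round 4: A 592, C 401. A has a majority.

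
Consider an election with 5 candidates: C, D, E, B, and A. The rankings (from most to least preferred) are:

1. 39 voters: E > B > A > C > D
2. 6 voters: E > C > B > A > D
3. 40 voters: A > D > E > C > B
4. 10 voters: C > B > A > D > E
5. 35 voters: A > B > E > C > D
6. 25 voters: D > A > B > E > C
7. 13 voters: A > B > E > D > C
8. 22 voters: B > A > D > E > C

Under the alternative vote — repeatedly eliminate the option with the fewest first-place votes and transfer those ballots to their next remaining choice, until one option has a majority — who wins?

A

Round 1: C 10, D 25, E 45, B 22, A 88. Eliminate C.
Round 2: D 25, E 45, B 32, A 88. Eliminate D.
Round 3: E 45, B 32, A 113. A has a majority.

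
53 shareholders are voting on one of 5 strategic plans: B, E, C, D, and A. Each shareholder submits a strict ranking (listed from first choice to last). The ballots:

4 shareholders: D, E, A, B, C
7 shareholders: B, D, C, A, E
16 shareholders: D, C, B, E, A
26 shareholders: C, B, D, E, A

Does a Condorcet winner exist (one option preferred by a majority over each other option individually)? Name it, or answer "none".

Checking pairwise contests:
C beats B 42–11.
B beats E 49–4.
D beats C 27–26.
B beats D 33–20.
B beats A 49–4.
Every option loses at least one head-to-head, so there is no Condorcet winner.

none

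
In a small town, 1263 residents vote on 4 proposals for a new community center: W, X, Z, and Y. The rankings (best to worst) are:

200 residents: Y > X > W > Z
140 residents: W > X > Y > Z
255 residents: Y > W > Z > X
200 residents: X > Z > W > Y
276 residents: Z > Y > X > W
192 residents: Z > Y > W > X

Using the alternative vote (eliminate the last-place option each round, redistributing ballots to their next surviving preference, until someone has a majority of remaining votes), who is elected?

Round 1: W 140, X 200, Z 468, Y 455. Eliminate W.
Round 2: X 340, Z 468, Y 455. Eliminate X.
Round 3: Z 668, Y 595. Z has a majority.

Z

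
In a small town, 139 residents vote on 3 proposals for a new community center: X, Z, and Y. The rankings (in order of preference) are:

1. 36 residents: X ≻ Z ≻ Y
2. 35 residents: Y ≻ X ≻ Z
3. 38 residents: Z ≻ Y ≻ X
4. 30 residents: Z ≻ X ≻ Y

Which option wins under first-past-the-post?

Z

First-place votes: X 36, Z 68, Y 35.
Z has the most first-place votes.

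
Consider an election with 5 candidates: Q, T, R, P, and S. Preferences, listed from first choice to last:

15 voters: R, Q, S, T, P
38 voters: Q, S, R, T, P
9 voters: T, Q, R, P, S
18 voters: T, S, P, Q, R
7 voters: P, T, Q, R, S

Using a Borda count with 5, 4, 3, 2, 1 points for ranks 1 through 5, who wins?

Q: 15·4 + 38·5 + 9·4 + 18·2 + 7·3 = 343
T: 15·2 + 38·2 + 9·5 + 18·5 + 7·4 = 269
R: 15·5 + 38·3 + 9·3 + 18·1 + 7·2 = 248
P: 15·1 + 38·1 + 9·2 + 18·3 + 7·5 = 160
S: 15·3 + 38·4 + 9·1 + 18·4 + 7·1 = 285
Q has the highest Borda score (343).

Q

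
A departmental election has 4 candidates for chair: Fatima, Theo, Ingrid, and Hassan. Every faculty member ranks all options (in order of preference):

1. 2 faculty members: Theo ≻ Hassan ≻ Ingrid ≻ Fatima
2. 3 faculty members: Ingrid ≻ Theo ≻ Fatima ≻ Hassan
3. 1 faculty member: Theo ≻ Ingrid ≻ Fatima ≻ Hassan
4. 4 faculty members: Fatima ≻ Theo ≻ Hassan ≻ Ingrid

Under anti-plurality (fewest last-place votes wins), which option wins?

Last-place votes: Fatima 2, Theo 0, Ingrid 4, Hassan 4.
Theo is ranked last by the fewest voters, so Theo wins.

Theo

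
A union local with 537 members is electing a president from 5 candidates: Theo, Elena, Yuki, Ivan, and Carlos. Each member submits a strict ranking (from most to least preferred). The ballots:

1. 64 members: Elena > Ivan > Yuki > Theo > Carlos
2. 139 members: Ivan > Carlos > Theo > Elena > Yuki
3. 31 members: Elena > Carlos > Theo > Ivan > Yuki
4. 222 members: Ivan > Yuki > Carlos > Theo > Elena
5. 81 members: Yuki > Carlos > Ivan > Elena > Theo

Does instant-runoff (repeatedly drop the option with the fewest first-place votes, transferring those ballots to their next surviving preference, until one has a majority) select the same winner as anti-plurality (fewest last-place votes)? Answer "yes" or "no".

Instant-runoff — R1 Theo 0, Elena 95, Yuki 81, Ivan 361, Carlos 0 (Ivan winner). Winner: Ivan.
Anti-plurality — last-place votes: Theo 81, Elena 222, Yuki 170, Ivan 0, Carlos 64. Winner: Ivan.
The two methods agree.

yes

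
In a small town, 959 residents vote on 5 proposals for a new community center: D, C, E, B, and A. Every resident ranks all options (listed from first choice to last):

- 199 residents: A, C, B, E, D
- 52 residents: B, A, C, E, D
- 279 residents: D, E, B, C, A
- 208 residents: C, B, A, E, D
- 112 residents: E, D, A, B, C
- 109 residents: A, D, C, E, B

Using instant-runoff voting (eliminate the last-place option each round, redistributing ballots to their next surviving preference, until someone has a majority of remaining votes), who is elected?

A

Round 1: D 279, C 208, E 112, B 52, A 308. Eliminate B.
Round 2: D 279, C 208, E 112, A 360. Eliminate E.
Round 3: D 391, C 208, A 360. Eliminate C.
Round 4: D 391, A 568. A has a majority.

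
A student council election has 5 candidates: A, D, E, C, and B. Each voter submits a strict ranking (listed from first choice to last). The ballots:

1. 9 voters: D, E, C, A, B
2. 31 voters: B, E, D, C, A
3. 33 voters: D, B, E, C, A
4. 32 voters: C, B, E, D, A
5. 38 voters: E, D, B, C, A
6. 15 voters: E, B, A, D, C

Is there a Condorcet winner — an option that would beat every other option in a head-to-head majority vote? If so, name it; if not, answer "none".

none

Checking pairwise contests:
D beats A 143–15.
E beats D 116–42.
B beats E 96–62.
D beats C 126–32.
D beats B 80–78.
Every option loses at least one head-to-head, so there is no Condorcet winner.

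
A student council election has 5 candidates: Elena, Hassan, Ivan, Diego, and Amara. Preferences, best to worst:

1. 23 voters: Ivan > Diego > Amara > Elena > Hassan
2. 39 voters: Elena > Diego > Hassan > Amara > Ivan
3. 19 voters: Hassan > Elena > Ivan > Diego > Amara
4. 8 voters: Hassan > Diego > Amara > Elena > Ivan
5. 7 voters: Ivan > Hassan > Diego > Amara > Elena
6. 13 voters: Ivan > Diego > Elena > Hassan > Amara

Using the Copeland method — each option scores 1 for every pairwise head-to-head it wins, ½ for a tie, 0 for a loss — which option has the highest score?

Elena: beats Hassan, Ivan, Diego, and Amara → score 4.
Hassan: beats Ivan and Amara; loses to Elena and Diego → score 2.
Ivan: beats Diego and Amara; loses to Elena and Hassan → score 2.
Diego: beats Hassan and Amara; loses to Elena and Ivan → score 2.
Amara: loses to Elena, Hassan, Ivan, and Diego → score 0.
Elena has the best pairwise record.

Elena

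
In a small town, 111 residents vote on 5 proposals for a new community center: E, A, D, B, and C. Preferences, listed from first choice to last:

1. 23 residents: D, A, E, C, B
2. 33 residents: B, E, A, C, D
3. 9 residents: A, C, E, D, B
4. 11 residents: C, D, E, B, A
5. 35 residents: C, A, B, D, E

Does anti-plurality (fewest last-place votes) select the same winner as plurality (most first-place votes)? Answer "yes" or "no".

Anti-plurality — last-place votes: E 35, A 11, D 33, B 32, C 0. Winner: C.
Plurality — first-place votes: E 0, A 9, D 23, B 33, C 46. Winner: C.
The two methods agree.

yes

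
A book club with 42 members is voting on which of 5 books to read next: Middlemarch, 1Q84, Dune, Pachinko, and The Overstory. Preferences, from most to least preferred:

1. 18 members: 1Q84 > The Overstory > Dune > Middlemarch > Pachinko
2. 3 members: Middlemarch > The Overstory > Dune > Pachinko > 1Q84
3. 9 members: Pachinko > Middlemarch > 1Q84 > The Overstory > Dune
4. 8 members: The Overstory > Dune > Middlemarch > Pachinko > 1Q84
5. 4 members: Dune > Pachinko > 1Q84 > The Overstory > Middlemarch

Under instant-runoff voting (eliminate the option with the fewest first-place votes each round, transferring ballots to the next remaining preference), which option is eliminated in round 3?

The Overstory

Round 1: Middlemarch 3, 1Q84 18, Dune 4, Pachinko 9, The Overstory 8. Eliminate Middlemarch.
Round 2: 1Q84 18, Dune 4, Pachinko 9, The Overstory 11. Eliminate Dune.
Round 3: 1Q84 18, Pachinko 13, The Overstory 11. Eliminate The Overstory.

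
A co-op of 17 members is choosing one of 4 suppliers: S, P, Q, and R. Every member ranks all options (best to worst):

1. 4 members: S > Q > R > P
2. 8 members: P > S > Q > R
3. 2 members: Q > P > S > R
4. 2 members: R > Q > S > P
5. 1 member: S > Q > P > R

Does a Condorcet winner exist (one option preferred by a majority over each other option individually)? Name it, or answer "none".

none

Checking pairwise contests:
P beats S 10–7.
Q beats P 9–8.
S beats Q 13–4.
S beats R 15–2.
Every option loses at least one head-to-head, so there is no Condorcet winner.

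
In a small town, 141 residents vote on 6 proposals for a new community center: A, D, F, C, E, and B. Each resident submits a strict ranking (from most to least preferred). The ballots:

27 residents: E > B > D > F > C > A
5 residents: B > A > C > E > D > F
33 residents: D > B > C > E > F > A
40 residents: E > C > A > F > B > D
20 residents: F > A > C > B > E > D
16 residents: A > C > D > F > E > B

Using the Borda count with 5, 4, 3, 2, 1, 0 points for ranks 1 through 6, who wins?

A: 27·0 + 5·4 + 33·0 + 40·3 + 20·4 + 16·5 = 300
D: 27·3 + 5·1 + 33·5 + 40·0 + 20·0 + 16·3 = 299
F: 27·2 + 5·0 + 33·1 + 40·2 + 20·5 + 16·2 = 299
C: 27·1 + 5·3 + 33·3 + 40·4 + 20·3 + 16·4 = 425
E: 27·5 + 5·2 + 33·2 + 40·5 + 20·1 + 16·1 = 447
B: 27·4 + 5·5 + 33·4 + 40·1 + 20·2 + 16·0 = 345
E has the highest Borda score (447).

E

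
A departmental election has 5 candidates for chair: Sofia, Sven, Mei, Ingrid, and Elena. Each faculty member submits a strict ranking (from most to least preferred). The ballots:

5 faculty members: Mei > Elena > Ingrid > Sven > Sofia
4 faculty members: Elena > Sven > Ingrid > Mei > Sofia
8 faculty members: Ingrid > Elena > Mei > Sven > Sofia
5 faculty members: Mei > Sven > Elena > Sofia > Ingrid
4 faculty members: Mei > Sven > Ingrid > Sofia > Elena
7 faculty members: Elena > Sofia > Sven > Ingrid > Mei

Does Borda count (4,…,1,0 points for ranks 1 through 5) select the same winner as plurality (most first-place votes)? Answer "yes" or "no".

Borda — scores: Sofia 30, Sven 66, Mei 76, Ingrid 65, Elena 93. Winner: Elena.
Plurality — first-place votes: Sofia 0, Sven 0, Mei 14, Ingrid 8, Elena 11. Winner: Mei.
The two methods disagree.

no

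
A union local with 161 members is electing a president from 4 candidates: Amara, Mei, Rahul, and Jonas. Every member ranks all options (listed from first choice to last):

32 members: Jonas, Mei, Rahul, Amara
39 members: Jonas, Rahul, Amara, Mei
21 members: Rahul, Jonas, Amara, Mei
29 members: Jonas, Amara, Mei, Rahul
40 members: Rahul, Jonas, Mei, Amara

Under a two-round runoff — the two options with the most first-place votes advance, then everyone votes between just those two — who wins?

Round 1 first-place votes: Amara 0, Mei 0, Rahul 61, Jonas 100.
Jonas and Rahul advance.
Runoff: Jonas is preferred to Rahul by 100 voters; Rahul by 61.
Jonas wins the runoff.

Jonas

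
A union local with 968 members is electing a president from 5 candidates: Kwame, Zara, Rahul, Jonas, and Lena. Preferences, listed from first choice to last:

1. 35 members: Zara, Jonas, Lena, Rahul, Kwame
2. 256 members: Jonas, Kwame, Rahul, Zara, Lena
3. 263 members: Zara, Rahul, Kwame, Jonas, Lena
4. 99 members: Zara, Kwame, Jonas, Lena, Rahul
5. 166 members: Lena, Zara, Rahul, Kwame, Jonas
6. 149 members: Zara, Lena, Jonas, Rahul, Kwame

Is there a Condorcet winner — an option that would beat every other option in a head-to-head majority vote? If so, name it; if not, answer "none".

Zara vs Kwame: 712–256 for Zara.
Zara vs Rahul: 712–256 for Zara.
Zara vs Jonas: 712–256 for Zara.
Zara vs Lena: 802–166 for Zara.
Zara beats every other option head-to-head.

Zara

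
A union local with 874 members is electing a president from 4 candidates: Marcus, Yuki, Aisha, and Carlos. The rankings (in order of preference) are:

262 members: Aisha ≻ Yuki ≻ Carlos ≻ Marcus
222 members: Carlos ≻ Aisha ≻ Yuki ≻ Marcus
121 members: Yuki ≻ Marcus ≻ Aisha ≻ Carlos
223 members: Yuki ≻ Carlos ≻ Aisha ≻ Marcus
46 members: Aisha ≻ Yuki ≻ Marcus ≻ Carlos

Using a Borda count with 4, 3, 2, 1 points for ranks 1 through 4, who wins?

Yuki

Marcus: 262·1 + 222·1 + 121·3 + 223·1 + 46·2 = 1162
Yuki: 262·3 + 222·2 + 121·4 + 223·4 + 46·3 = 2744
Aisha: 262·4 + 222·3 + 121·2 + 223·2 + 46·4 = 2586
Carlos: 262·2 + 222·4 + 121·1 + 223·3 + 46·1 = 2248
Yuki has the highest Borda score (2744).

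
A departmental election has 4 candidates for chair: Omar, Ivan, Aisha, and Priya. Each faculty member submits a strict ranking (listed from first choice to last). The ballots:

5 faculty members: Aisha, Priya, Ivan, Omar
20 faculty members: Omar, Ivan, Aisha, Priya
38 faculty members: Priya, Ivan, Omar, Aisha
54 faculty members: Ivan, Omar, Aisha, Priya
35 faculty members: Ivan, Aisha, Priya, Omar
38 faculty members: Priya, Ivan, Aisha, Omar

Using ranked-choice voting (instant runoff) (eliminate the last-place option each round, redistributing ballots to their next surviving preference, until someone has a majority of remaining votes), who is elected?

Ivan

Round 1: Omar 20, Ivan 89, Aisha 5, Priya 76. Eliminate Aisha.
Round 2: Omar 20, Ivan 89, Priya 81. Eliminate Omar.
Round 3: Ivan 109, Priya 81. Ivan has a majority.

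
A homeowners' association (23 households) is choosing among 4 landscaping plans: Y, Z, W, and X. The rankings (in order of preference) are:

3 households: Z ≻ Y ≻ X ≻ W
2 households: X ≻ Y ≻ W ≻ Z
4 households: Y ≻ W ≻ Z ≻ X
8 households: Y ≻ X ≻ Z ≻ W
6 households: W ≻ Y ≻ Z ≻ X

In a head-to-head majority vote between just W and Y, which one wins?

Voters preferring W to Y: 6; preferring Y to W: 17.
Y wins the head-to-head.

Y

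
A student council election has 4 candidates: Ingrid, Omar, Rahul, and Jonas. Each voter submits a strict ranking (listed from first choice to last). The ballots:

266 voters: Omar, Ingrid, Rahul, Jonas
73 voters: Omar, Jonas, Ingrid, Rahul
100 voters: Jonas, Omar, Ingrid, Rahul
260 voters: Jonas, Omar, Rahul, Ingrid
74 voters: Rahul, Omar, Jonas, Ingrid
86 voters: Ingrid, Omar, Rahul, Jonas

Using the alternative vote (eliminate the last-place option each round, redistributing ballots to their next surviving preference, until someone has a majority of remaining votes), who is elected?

Round 1: Ingrid 86, Omar 339, Rahul 74, Jonas 360. Eliminate Rahul.
Round 2: Ingrid 86, Omar 413, Jonas 360. Eliminate Ingrid.
Round 3: Omar 499, Jonas 360. Omar has a majority.

Omar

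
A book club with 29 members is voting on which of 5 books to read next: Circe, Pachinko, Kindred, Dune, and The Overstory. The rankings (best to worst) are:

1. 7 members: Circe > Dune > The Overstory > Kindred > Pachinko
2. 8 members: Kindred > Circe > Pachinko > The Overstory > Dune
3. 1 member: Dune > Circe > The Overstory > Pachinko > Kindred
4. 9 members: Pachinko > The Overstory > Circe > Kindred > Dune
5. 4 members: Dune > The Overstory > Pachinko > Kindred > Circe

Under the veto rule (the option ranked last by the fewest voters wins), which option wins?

The Overstory

Last-place votes: Circe 4, Pachinko 7, Kindred 1, Dune 17, The Overstory 0.
The Overstory is ranked last by the fewest voters, so The Overstory wins.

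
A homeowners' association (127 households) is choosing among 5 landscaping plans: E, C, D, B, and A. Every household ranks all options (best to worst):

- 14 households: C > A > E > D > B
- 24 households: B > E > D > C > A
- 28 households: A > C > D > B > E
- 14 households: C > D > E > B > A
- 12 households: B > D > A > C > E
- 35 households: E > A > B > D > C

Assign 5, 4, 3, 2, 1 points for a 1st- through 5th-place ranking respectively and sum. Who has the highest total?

E: 14·3 + 24·4 + 28·1 + 14·3 + 12·1 + 35·5 = 395
C: 14·5 + 24·2 + 28·4 + 14·5 + 12·2 + 35·1 = 359
D: 14·2 + 24·3 + 28·3 + 14·4 + 12·4 + 35·2 = 358
B: 14·1 + 24·5 + 28·2 + 14·2 + 12·5 + 35·3 = 383
A: 14·4 + 24·1 + 28·5 + 14·1 + 12·3 + 35·4 = 410
A has the highest Borda score (410).

A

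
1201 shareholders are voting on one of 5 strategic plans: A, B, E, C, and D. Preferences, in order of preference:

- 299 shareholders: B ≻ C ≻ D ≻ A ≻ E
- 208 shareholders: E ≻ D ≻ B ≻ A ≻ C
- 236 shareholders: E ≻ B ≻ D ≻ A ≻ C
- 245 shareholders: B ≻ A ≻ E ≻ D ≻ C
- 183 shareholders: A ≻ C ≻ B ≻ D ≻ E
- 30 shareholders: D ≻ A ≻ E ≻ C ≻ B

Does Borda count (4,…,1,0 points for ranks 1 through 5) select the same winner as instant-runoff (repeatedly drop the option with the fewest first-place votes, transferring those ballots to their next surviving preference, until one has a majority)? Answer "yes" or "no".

yes

Borda — scores: A 2300, B 3666, E 2326, C 1476, D 2242. Winner: B.
Instant-runoff — R1 A 183, B 544, E 444, C 0, D 30 (C out); R2 A 183, B 544, E 444, D 30 (D out); R3 A 213, B 544, E 444 (A out); R4 B 727, E 474 (B winner). Winner: B.
The two methods agree.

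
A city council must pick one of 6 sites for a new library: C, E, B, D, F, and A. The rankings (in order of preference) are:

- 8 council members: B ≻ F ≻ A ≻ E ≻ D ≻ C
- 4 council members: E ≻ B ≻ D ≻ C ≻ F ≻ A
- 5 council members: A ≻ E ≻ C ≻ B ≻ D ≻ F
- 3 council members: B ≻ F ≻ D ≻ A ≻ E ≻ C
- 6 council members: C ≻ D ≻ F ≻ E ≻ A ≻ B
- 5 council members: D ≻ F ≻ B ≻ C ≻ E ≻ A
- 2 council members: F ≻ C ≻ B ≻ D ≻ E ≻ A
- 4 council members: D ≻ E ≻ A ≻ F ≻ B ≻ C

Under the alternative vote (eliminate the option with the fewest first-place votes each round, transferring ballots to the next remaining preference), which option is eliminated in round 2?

E

Round 1: C 6, E 4, B 11, D 9, F 2, A 5. Eliminate F.
Round 2: C 8, E 4, B 11, D 9, A 5. Eliminate E.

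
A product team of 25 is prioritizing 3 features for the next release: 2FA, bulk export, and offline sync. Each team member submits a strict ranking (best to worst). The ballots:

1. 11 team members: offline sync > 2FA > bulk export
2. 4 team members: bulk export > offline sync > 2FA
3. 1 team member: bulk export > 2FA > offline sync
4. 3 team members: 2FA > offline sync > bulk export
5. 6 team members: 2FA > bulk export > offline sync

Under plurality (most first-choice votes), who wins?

offline sync

First-place votes: 2FA 9, bulk export 5, offline sync 11.
offline sync has the most first-place votes.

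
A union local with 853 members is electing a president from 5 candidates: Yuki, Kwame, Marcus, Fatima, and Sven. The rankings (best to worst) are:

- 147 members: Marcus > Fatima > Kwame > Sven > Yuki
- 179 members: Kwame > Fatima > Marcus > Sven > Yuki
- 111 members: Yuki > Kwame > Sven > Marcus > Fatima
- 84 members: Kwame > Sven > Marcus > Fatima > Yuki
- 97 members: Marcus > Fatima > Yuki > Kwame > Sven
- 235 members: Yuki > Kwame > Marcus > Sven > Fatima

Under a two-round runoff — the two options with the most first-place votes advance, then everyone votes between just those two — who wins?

Yuki

Round 1 first-place votes: Yuki 346, Kwame 263, Marcus 244, Fatima 0, Sven 0.
Yuki and Kwame advance.
Runoff: Yuki is preferred to Kwame by 443 voters; Kwame by 410.
Yuki wins the runoff.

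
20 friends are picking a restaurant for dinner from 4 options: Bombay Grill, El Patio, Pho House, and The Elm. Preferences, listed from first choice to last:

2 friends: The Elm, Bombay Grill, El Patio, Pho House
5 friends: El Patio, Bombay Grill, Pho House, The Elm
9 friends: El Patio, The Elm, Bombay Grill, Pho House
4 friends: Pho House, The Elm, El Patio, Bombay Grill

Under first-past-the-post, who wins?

First-place votes: Bombay Grill 0, El Patio 14, Pho House 4, The Elm 2.
El Patio has the most first-place votes.

El Patio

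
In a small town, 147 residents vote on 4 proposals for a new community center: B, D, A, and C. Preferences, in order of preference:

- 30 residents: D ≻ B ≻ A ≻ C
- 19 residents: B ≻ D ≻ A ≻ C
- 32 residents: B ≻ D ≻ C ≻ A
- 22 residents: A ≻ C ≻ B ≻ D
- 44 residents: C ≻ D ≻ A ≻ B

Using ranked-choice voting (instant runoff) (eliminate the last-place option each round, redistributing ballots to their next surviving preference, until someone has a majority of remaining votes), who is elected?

B

Round 1: B 51, D 30, A 22, C 44. Eliminate A.
Round 2: B 51, D 30, C 66. Eliminate D.
Round 3: B 81, C 66. B has a majority.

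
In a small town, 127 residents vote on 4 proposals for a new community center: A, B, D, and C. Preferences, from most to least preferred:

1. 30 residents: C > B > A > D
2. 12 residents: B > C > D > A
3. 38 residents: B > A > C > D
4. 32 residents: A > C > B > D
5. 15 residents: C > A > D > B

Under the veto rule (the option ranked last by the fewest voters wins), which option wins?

Last-place votes: A 12, B 15, D 100, C 0.
C is ranked last by the fewest voters, so C wins.

C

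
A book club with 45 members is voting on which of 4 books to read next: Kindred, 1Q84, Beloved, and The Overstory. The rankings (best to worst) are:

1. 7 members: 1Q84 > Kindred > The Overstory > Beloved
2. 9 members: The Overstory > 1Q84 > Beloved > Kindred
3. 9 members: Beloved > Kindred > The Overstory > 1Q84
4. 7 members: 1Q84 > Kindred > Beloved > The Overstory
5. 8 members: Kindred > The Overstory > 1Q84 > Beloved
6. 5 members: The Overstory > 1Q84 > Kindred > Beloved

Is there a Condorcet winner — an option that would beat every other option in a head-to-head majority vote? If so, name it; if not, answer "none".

none

Checking pairwise contests:
1Q84 beats Kindred 28–17.
The Overstory beats 1Q84 31–14.
Kindred beats Beloved 27–18.
Kindred beats The Overstory 31–14.
Every option loses at least one head-to-head, so there is no Condorcet winner.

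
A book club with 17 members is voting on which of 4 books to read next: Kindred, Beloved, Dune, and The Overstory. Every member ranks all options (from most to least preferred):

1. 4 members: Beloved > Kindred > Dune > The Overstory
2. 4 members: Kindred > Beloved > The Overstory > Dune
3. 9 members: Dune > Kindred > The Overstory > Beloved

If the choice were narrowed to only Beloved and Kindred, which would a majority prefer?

Kindred

Voters preferring Beloved to Kindred: 4; preferring Kindred to Beloved: 13.
Kindred wins the head-to-head.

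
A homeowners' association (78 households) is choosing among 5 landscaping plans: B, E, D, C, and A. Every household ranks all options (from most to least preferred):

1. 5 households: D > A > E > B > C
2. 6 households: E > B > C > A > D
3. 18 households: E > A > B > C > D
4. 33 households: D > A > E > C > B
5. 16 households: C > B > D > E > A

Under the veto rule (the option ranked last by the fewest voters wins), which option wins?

Last-place votes: B 33, E 0, D 24, C 5, A 16.
E is ranked last by the fewest voters, so E wins.

E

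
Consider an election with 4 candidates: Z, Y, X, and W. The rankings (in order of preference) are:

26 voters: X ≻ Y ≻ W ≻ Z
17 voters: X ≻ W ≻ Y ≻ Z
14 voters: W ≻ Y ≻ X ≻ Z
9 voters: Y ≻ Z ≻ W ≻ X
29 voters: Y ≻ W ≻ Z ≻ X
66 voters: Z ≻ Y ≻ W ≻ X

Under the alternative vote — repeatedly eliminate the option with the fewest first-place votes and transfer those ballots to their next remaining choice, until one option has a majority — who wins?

Round 1: Z 66, Y 38, X 43, W 14. Eliminate W.
Round 2: Z 66, Y 52, X 43. Eliminate X.
Round 3: Z 66, Y 95. Y has a majority.

Y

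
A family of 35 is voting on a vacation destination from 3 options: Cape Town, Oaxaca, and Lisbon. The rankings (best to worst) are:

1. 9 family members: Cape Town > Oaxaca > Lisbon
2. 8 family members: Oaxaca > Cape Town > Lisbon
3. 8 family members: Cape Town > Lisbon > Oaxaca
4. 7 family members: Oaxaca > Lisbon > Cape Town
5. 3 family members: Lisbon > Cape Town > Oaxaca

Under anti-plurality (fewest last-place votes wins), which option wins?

Cape Town

Last-place votes: Cape Town 7, Oaxaca 11, Lisbon 17.
Cape Town is ranked last by the fewest voters, so Cape Town wins.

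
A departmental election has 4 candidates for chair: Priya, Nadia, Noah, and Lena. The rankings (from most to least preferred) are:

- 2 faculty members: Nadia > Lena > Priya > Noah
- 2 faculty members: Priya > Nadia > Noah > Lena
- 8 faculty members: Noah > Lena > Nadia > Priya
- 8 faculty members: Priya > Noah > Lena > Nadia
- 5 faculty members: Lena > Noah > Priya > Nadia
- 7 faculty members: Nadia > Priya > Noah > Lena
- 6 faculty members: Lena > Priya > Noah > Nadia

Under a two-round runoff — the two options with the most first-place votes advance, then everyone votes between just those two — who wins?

Lena

Round 1 first-place votes: Priya 10, Nadia 9, Noah 8, Lena 11.
Lena and Priya advance.
Runoff: Lena is preferred to Priya by 21 voters; Priya by 17.
Lena wins the runoff.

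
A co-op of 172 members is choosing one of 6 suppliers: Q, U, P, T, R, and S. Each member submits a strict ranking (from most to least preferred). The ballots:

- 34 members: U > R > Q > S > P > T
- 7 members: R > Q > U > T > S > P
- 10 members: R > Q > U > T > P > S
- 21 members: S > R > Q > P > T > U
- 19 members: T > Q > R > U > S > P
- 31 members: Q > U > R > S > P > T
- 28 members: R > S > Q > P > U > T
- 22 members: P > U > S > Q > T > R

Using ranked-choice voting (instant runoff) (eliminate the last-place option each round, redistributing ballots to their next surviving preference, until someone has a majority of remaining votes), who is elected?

Round 1: Q 31, U 34, P 22, T 19, R 45, S 21. Eliminate T.
Round 2: Q 50, U 34, P 22, R 45, S 21. Eliminate S.
Round 3: Q 50, U 34, P 22, R 66. Eliminate P.
Round 4: Q 50, U 56, R 66. Eliminate Q.
Round 5: U 87, R 85. U has a majority.

U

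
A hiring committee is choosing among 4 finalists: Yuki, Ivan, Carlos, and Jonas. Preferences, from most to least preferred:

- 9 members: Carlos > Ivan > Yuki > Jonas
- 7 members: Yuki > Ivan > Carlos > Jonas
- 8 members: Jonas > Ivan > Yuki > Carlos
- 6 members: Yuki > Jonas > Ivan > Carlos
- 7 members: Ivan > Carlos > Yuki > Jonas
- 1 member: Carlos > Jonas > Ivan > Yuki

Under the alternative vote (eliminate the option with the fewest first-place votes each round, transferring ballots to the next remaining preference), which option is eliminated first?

Ivan

Round 1: Yuki 13, Ivan 7, Carlos 10, Jonas 8. Eliminate Ivan.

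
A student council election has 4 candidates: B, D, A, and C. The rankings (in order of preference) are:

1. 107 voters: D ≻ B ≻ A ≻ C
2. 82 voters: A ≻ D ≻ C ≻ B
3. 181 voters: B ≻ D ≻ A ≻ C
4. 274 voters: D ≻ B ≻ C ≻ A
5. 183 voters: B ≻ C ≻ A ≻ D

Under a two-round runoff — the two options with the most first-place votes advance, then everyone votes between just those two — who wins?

Round 1 first-place votes: B 364, D 381, A 82, C 0.
D and B advance.
Runoff: D is preferred to B by 463 voters; B by 364.
D wins the runoff.

D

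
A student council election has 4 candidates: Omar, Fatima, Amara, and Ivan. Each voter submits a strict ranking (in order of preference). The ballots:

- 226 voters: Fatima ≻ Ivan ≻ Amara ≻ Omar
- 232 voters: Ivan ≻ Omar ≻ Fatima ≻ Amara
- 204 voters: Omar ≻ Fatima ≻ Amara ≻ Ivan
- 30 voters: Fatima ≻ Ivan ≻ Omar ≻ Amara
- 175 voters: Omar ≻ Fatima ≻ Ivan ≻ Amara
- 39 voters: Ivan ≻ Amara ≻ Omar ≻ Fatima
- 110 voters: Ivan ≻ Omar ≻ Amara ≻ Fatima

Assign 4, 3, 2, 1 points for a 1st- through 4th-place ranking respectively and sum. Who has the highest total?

Omar

Omar: 226·1 + 232·3 + 204·4 + 30·2 + 175·4 + 39·2 + 110·3 = 2906
Fatima: 226·4 + 232·2 + 204·3 + 30·4 + 175·3 + 39·1 + 110·1 = 2774
Amara: 226·2 + 232·1 + 204·2 + 30·1 + 175·1 + 39·3 + 110·2 = 1634
Ivan: 226·3 + 232·4 + 204·1 + 30·3 + 175·2 + 39·4 + 110·4 = 2846
Omar has the highest Borda score (2906).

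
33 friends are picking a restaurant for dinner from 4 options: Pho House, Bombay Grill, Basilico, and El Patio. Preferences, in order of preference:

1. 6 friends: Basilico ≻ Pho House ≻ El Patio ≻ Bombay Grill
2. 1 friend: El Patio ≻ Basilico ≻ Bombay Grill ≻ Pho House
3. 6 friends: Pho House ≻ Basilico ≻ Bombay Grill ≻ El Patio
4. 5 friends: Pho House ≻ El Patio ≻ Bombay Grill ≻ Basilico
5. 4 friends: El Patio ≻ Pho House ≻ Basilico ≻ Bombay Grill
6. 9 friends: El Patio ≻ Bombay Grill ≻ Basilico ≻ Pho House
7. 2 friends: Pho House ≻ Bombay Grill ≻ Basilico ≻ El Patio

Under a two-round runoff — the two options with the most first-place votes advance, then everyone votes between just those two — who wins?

Pho House

Round 1 first-place votes: Pho House 13, Bombay Grill 0, Basilico 6, El Patio 14.
El Patio and Pho House advance.
Runoff: El Patio is preferred to Pho House by 14 voters; Pho House by 19.
Pho House wins the runoff.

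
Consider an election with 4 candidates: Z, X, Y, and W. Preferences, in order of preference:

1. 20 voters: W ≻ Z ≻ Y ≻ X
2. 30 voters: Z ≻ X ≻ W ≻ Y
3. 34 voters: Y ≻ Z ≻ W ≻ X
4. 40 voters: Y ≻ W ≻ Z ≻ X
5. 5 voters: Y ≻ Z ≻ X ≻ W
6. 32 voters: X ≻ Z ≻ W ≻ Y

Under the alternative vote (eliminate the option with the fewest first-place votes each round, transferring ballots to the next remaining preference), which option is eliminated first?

Round 1: Z 30, X 32, Y 79, W 20. Eliminate W.

W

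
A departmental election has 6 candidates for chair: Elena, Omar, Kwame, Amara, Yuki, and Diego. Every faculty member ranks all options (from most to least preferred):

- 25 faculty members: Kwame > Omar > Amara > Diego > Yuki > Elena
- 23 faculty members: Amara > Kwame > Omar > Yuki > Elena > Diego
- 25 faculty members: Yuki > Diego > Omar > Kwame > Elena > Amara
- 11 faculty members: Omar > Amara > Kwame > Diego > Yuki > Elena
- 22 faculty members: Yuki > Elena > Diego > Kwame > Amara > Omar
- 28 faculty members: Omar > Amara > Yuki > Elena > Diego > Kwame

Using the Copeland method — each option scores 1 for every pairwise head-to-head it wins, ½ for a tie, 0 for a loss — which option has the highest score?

Elena: beats Diego; loses to Omar, Kwame, Amara, and Yuki → score 1.
Omar: beats Elena, Amara, Yuki, and Diego; loses to Kwame → score 4.
Kwame: beats Elena, Omar, and Amara; loses to Yuki and Diego → score 3.
Amara: beats Elena, Yuki, and Diego; loses to Omar and Kwame → score 3.
Yuki: beats Elena, Kwame, and Diego; loses to Omar and Amara → score 3.
Diego: beats Kwame; loses to Elena, Omar, Amara, and Yuki → score 1.
Omar has the best pairwise record.

Omar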